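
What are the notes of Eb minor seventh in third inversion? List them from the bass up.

Db, Eb, Gb, Bb

Spelling Eb minor seventh: Eb–Gb–Bb–Db. In third inversion the seventh is bass, giving Db, Eb, Gb, Bb from the bottom.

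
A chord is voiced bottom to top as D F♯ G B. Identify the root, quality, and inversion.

G major seventh, second inversion

The distinct note names are D, F#, G, B. Stacked in thirds they read G–B–D–F#, which is a major seventh chord on G.
The lowest note is D, the fifth of the chord, so this is second inversion (figured bass 4/3).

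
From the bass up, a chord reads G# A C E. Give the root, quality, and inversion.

Reducing to letter names: G#, A, C, E. These stack in thirds as A–C–E–G# — an A minor-major seventh chord.
With the seventh (G#) in the bass, the chord is in third inversion (figured bass 4/2).

A minor-major seventh, third inversion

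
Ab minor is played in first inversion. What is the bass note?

Ab minor is Ab–Cb–Eb. First inversion places the third in the bass: Cb.

Cb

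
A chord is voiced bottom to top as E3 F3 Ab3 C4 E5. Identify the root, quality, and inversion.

The distinct note names are E, F, Ab, C. Stacked in thirds they read F–Ab–C–E, which is a minor-major seventh chord on F.
E is the seventh of F minor-major seventh; seventh in the bass means third inversion (figured bass 4/2).

F minor-major seventh, third inversion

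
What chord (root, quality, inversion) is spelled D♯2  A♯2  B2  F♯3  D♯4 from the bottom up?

B major seventh, first inversion

Reducing to letter names: D#, A#, B, F#. These stack in thirds as B–D#–F#–A# — a B major seventh chord.
With the third (D#) in the bass, the chord is in first inversion (figured bass 6/5).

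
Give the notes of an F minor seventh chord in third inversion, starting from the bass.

Eb, F, Ab, C

The chord tones are F–Ab–C–Eb. With the seventh (Eb) lowest for third inversion: Eb, F, Ab, C.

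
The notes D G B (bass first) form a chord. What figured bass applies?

6/4

The notes D, G, B stack in thirds as G–B–D — a G major triad. The bass D is the fifth, so this is second inversion: figured 6/4.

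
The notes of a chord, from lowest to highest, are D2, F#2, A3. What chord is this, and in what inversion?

Reducing to letter names: D, F#, A. These stack in thirds as D–F#–A — a D major triad.
D is the root of D major; root in the bass means root position (figured bass 5/3).

D major, root position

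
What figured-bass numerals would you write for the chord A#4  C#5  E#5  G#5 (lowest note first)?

7

The notes A#, C#, E#, G# stack in thirds as A#–C#–E#–G# — an A# minor seventh chord. The bass A# is the root, so this is root position: figured 7.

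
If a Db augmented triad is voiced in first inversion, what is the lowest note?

F

Db augmented is Db–F–A. First inversion places the third in the bass: F.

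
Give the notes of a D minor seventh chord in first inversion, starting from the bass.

Spelling D minor seventh: D–F–A–C. In first inversion the third is bass, giving F, A, C, D from the bottom.

F, A, C, D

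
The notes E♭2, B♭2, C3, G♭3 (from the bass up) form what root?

C

Eb, Bb, C, Gb are the tones of a C half-diminished seventh chord (C–Eb–Gb–Bb), making C the root.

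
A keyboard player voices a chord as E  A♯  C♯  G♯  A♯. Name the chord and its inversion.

The distinct note names are E, A#, C#, G#. Stacked in thirds they read A#–C#–E–G#, which is a half-diminished seventh chord on A#.
E is the fifth of A# half-diminished seventh; fifth in the bass means second inversion (figured bass 4/3).

A# half-diminished seventh, second inversion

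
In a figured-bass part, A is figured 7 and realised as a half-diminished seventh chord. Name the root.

A

The figures 7 mean the root of the chord is in the bass. If A is the root of a half-diminished seventh chord, the root is A (chord tones A–C–Eb–G).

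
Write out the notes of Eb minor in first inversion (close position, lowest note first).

Spelling Eb minor: Eb–Gb–Bb. In first inversion the third is bass, giving Gb, Bb, Eb from the bottom.

Gb, Bb, Eb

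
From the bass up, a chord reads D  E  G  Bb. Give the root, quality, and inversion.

E half-diminished seventh, third inversion

The pitch classes D, E, G, Bb arrange in thirds as E–G–Bb–D: an E half-diminished seventh chord.
With the seventh (D) in the bass, the chord is in third inversion (figured bass 4/2).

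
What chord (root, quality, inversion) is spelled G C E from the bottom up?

C major, second inversion

The pitch classes G, C, E arrange in thirds as C–E–G: a C major triad.
The lowest note is G, the fifth of the chord, so this is second inversion (figured bass 6/4).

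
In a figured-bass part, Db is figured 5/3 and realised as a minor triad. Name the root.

Db

The figures 5/3 mean the root of the chord is in the bass. If Db is the root of a minor triad, the root is Db (chord tones Db–Fb–Ab).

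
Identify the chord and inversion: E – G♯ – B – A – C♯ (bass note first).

A major ninth, second inversion

Reducing to letter names: E, G#, B, A, C#. These stack in thirds as A–C#–E–G#–B — an A major ninth chord.
The lowest note is E, the fifth of the chord, so this is second inversion.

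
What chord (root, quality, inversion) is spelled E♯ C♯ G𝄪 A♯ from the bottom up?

A# minor-major seventh, second inversion

Reducing to letter names: E#, C#, G##, A#. These stack in thirds as A#–C#–E#–G## — an A# minor-major seventh chord.
The lowest note is E#, the fifth of the chord, so this is second inversion (figured bass 4/3).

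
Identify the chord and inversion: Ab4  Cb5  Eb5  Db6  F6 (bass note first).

Db dominant ninth, second inversion

The pitch classes Ab, Cb, Eb, Db, F arrange in thirds as Db–F–Ab–Cb–Eb: a Db dominant ninth chord.
Ab is the fifth of Db dominant ninth; fifth in the bass means second inversion.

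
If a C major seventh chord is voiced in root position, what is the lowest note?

C major seventh is C–E–G–B. Root position places the root in the bass: C.

C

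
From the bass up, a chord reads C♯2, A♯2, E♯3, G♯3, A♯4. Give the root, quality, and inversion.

A# minor seventh, first inversion

Reducing to letter names: C#, A#, E#, G#. These stack in thirds as A#–C#–E#–G# — an A# minor seventh chord.
The lowest note is C#, the third of the chord, so this is first inversion (figured bass 6/5).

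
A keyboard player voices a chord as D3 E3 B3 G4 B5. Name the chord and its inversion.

E minor seventh, third inversion

The pitch classes D, E, B, G arrange in thirds as E–G–B–D: an E minor seventh chord.
With the seventh (D) in the bass, the chord is in third inversion (figured bass 4/2).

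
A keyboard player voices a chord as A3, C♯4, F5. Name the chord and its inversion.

The distinct note names are A, C#, F. Stacked in thirds they read F–A–C#, which is an augmented triad on F.
The lowest note is A, the third of the chord, so this is first inversion (figured bass 6).

F augmented, first inversion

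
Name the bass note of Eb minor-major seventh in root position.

Eb

The root of Eb minor-major seventh (Eb–Gb–Bb–D) is Eb; that is the bass in root position.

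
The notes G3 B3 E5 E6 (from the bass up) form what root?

E

The distinct letter names are G, B, E. Arranged as a stack of thirds they read E–G–B, so E is the root (an E minor triad).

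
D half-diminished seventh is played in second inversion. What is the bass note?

Ab

D half-diminished seventh is D–F–Ab–C. Second inversion places the fifth in the bass: Ab.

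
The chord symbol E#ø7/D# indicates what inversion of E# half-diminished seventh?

third inversion

E#ø7/D# means E# half-diminished seventh with D# in the bass. D# is the seventh of E# half-diminished seventh (E#–G#–B–D#), so this is third inversion.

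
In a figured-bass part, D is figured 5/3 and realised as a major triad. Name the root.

D

The figures 5/3 mean the root of the chord is in the bass. If D is the root of a major triad, the root is D (chord tones D–F#–A).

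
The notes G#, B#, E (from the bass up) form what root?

E

The distinct letter names are G#, B#, E. Arranged as a stack of thirds they read E–G#–B#, so E is the root (an E augmented triad).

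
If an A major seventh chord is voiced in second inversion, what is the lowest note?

E

A major seventh is A–C#–E–G#. Second inversion places the fifth in the bass: E.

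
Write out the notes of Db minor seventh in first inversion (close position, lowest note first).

The chord tones are Db–Fb–Ab–Cb. With the third (Fb) lowest for first inversion: Fb, Ab, Cb, Db.

Fb, Ab, Cb, Db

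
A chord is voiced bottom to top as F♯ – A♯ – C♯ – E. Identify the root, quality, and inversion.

The pitch classes F#, A#, C#, E arrange in thirds as F#–A#–C#–E: an F# dominant seventh chord.
The lowest note is F#, the root of the chord, so this is root position (figured bass 7).

F# dominant seventh, root position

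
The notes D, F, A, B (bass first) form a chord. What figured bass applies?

The notes D, F, A, B stack in thirds as B–D–F–A — a B half-diminished seventh chord. The bass D is the third, so this is first inversion: figured 6/5.

6/5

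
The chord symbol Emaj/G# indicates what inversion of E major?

Emaj/G# means E major with G# in the bass. G# is the third of E major (E–G#–B), so this is first inversion.

first inversion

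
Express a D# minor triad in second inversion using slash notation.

D#m/A#

Second inversion of D# minor has the fifth (A#) in the bass. As a slash chord: D#m/A#.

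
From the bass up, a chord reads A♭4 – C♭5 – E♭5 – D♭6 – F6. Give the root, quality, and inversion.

The pitch classes Ab, Cb, Eb, Db, F arrange in thirds as Db–F–Ab–Cb–Eb: a Db dominant ninth chord.
The lowest note is Ab, the fifth of the chord, so this is second inversion.

Db dominant ninth, second inversion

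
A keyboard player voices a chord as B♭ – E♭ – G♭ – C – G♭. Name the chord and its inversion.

C half-diminished seventh, third inversion

Reducing to letter names: Bb, Eb, Gb, C. These stack in thirds as C–Eb–Gb–Bb — a C half-diminished seventh chord.
The lowest note is Bb, the seventh of the chord, so this is third inversion (figured bass 4/2).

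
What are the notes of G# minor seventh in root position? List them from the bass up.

G# minor seventh is G#–B–D#–F#. Root position puts the root (G#) in the bass, with the remaining tones above: G#, B, D#, F#.

G#, B, D#, F#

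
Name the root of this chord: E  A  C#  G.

E, A, C#, G are the tones of an A dominant seventh chord (A–C#–E–G), making A the root.

A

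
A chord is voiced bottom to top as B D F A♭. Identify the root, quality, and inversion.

B diminished seventh, root position

The distinct note names are B, D, F, Ab. Stacked in thirds they read B–D–F–Ab, which is a diminished seventh chord on B.
With the root (B) in the bass, the chord is in root position (figured bass 7).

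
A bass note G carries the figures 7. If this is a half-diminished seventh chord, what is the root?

G

The figures 7 mean the root of the chord is in the bass. If G is the root of a half-diminished seventh chord, the root is G (chord tones G–Bb–Db–F).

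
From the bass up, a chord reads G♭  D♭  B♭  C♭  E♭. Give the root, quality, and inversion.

Cb major ninth, second inversion

Reducing to letter names: Gb, Db, Bb, Cb, Eb. These stack in thirds as Cb–Eb–Gb–Bb–Db — a Cb major ninth chord.
The lowest note is Gb, the fifth of the chord, so this is second inversion.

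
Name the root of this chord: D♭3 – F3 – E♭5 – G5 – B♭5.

Eb

Reordering Db, F, Eb, G, Bb into stacked thirds gives Eb–G–Bb–Db–F; the bottom of that stack, Eb, is the root.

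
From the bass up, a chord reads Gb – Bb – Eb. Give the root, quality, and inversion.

Eb minor, first inversion

The distinct note names are Gb, Bb, Eb. Stacked in thirds they read Eb–Gb–Bb, which is a minor triad on Eb.
The lowest note is Gb, the third of the chord, so this is first inversion (figured bass 6).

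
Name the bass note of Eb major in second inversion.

Bb

The fifth of Eb major (Eb–G–Bb) is Bb; that is the bass in second inversion.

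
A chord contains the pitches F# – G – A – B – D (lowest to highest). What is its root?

Reordering F#, G, A, B, D into stacked thirds gives G–B–D–F#–A; the bottom of that stack, G, is the root.

G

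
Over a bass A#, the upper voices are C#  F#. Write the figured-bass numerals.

6

The notes A#, C#, F# stack in thirds as F#–A#–C# — an F# major triad. The bass A# is the third, so this is first inversion: figured 6.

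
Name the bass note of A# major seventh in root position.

A#

A# major seventh is A#–C##–E#–G##. Root position places the root in the bass: A#.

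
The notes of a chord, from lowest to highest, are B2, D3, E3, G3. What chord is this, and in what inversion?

Reducing to letter names: B, D, E, G. These stack in thirds as E–G–B–D — an E minor seventh chord.
B is the fifth of E minor seventh; fifth in the bass means second inversion (figured bass 4/3).

E minor seventh, second inversion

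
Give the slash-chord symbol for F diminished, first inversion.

First inversion of F diminished has the third (Ab) in the bass. As a slash chord: Fdim/Ab.

Fdim/Ab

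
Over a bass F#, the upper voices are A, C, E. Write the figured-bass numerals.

The notes F#, A, C, E stack in thirds as F#–A–C–E — an F# half-diminished seventh chord. The bass F# is the root, so this is root position: figured 7.

7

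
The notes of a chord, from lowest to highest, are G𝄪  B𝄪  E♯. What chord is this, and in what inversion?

The distinct note names are G##, B##, E#. Stacked in thirds they read E#–G##–B##, which is an augmented triad on E#.
With the third (G##) in the bass, the chord is in first inversion (figured bass 6).

E# augmented, first inversion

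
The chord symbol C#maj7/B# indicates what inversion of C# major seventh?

third inversion

C#maj7/B# means C# major seventh with B# in the bass. B# is the seventh of C# major seventh (C#–E#–G#–B#), so this is third inversion.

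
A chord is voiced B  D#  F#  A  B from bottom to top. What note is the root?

B

B, D#, F#, A are the tones of a B dominant seventh chord (B–D#–F#–A), making B the root.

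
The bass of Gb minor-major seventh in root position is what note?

The root of Gb minor-major seventh (Gb–Bbb–Db–F) is Gb; that is the bass in root position.

Gb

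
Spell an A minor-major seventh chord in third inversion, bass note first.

G#, A, C, E

The chord tones are A–C–E–G#. With the seventh (G#) lowest for third inversion: G#, A, C, E.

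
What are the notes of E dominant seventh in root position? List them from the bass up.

E dominant seventh is E–G#–B–D. Root position puts the root (E) in the bass, with the remaining tones above: E, G#, B, D.

E, G#, B, D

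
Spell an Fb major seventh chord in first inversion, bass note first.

The chord tones are Fb–Ab–Cb–Eb. With the third (Ab) lowest for first inversion: Ab, Cb, Eb, Fb.

Ab, Cb, Eb, Fb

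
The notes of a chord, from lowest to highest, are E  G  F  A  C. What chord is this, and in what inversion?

F major ninth, third inversion

The pitch classes E, G, F, A, C arrange in thirds as F–A–C–E–G: an F major ninth chord.
E is the seventh of F major ninth; seventh in the bass means third inversion.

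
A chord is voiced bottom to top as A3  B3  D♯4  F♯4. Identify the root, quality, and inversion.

B dominant seventh, third inversion

The distinct note names are A, B, D#, F#. Stacked in thirds they read B–D#–F#–A, which is a dominant seventh chord on B.
With the seventh (A) in the bass, the chord is in third inversion (figured bass 4/2).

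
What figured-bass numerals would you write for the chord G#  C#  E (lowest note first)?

6/4

The notes G#, C#, E stack in thirds as C#–E–G# — a C# minor triad. The bass G# is the fifth, so this is second inversion: figured 6/4.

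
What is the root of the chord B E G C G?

Reordering B, E, G, C into stacked thirds gives C–E–G–B; the bottom of that stack, C, is the root.

C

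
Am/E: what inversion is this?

second inversion

Am/E means A minor with E in the bass. E is the fifth of A minor (A–C–E), so this is second inversion.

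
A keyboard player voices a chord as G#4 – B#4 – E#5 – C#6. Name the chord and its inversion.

Reducing to letter names: G#, B#, E#, C#. These stack in thirds as C#–E#–G#–B# — a C# major seventh chord.
G# is the fifth of C# major seventh; fifth in the bass means second inversion (figured bass 4/3).

C# major seventh, second inversion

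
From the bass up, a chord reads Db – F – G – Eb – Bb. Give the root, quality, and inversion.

Eb dominant ninth, third inversion

Reducing to letter names: Db, F, G, Eb, Bb. These stack in thirds as Eb–G–Bb–Db–F — an Eb dominant ninth chord.
With the seventh (Db) in the bass, the chord is in third inversion.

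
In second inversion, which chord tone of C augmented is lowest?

The fifth of C augmented (C–E–G#) is G#; that is the bass in second inversion.

G#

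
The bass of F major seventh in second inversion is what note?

C

The fifth of F major seventh (F–A–C–E) is C; that is the bass in second inversion.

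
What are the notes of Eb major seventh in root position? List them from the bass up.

Eb, G, Bb, D

The chord tones are Eb–G–Bb–D. With the root (Eb) lowest for root position: Eb, G, Bb, D.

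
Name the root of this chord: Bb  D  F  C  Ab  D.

Bb, D, F, C, Ab are the tones of a Bb dominant ninth chord (Bb–D–F–Ab–C), making Bb the root.

Bb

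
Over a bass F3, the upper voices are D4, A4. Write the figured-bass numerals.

6

The notes F, D, A stack in thirds as D–F–A — a D minor triad. The bass F is the third, so this is first inversion: figured 6.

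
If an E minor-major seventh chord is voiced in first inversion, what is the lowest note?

The third of E minor-major seventh (E–G–B–D#) is G; that is the bass in first inversion.

G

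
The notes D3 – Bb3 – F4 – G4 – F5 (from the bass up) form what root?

The distinct letter names are D, Bb, F, G. Arranged as a stack of thirds they read G–Bb–D–F, so G is the root (a G minor seventh chord).

G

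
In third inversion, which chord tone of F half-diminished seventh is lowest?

F half-diminished seventh is F–Ab–Cb–Eb. Third inversion places the seventh in the bass: Eb.

Eb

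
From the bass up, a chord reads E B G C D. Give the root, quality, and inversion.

Reducing to letter names: E, B, G, C, D. These stack in thirds as C–E–G–B–D — a C major ninth chord.
E is the third of C major ninth; third in the bass means first inversion.

C major ninth, first inversion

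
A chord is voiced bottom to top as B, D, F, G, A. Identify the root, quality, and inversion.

Reducing to letter names: B, D, F, G, A. These stack in thirds as G–B–D–F–A — a G dominant ninth chord.
B is the third of G dominant ninth; third in the bass means first inversion.

G dominant ninth, first inversion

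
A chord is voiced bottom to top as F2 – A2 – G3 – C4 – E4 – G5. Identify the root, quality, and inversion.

The pitch classes F, A, G, C, E arrange in thirds as F–A–C–E–G: an F major ninth chord.
The lowest note is F, the root of the chord, so this is root position.

F major ninth, root position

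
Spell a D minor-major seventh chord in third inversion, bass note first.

Spelling D minor-major seventh: D–F–A–C#. In third inversion the seventh is bass, giving C#, D, F, A from the bottom.

C#, D, F, A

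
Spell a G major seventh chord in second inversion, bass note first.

D, F#, G, B

The chord tones are G–B–D–F#. With the fifth (D) lowest for second inversion: D, F#, G, B.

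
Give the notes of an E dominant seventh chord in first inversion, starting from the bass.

Spelling E dominant seventh: E–G#–B–D. In first inversion the third is bass, giving G#, B, D, E from the bottom.

G#, B, D, E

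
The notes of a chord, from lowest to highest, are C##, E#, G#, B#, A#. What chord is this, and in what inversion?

A# dominant ninth, first inversion

The pitch classes C##, E#, G#, B#, A# arrange in thirds as A#–C##–E#–G#–B#: an A# dominant ninth chord.
C## is the third of A# dominant ninth; third in the bass means first inversion.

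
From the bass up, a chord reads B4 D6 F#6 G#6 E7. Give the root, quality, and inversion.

E dominant ninth, second inversion

The distinct note names are B, D, F#, G#, E. Stacked in thirds they read E–G#–B–D–F#, which is a dominant ninth chord on E.
With the fifth (B) in the bass, the chord is in second inversion.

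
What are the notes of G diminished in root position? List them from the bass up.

Spelling G diminished: G–Bb–Db. In root position the root is bass, giving G, Bb, Db from the bottom.

G, Bb, Db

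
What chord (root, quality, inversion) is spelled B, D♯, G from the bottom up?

The distinct note names are B, D#, G. Stacked in thirds they read G–B–D#, which is an augmented triad on G.
With the third (B) in the bass, the chord is in first inversion (figured bass 6).

G augmented, first inversion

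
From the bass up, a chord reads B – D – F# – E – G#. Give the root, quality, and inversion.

The pitch classes B, D, F#, E, G# arrange in thirds as E–G#–B–D–F#: an E dominant ninth chord.
B is the fifth of E dominant ninth; fifth in the bass means second inversion.

E dominant ninth, second inversion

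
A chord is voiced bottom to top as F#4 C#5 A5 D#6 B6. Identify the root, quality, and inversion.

The distinct note names are F#, C#, A, D#, B. Stacked in thirds they read B–D#–F#–A–C#, which is a dominant ninth chord on B.
F# is the fifth of B dominant ninth; fifth in the bass means second inversion.

B dominant ninth, second inversion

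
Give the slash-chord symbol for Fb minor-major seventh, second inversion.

Second inversion of Fb minor-major seventh has the fifth (Cb) in the bass. As a slash chord: Fbm(maj7)/Cb.

Fbm(maj7)/Cb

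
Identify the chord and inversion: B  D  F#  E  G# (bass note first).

Reducing to letter names: B, D, F#, E, G#. These stack in thirds as E–G#–B–D–F# — an E dominant ninth chord.
B is the fifth of E dominant ninth; fifth in the bass means second inversion.

E dominant ninth, second inversion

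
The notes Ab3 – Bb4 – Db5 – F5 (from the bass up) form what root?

The distinct letter names are Ab, Bb, Db, F. Arranged as a stack of thirds they read Bb–Db–F–Ab, so Bb is the root (a Bb minor seventh chord).

Bb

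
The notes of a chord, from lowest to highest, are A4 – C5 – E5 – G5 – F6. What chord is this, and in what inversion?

The distinct note names are A, C, E, G, F. Stacked in thirds they read F–A–C–E–G, which is a major ninth chord on F.
The lowest note is A, the third of the chord, so this is first inversion.

F major ninth, first inversion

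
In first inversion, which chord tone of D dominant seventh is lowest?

F#

In first inversion the third is lowest. For D dominant seventh (D–F#–A–C) that is F#.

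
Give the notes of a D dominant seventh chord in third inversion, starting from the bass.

D dominant seventh is D–F#–A–C. Third inversion puts the seventh (C) in the bass, with the remaining tones above: C, D, F#, A.

C, D, F#, A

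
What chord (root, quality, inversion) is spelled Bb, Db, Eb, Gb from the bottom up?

Eb minor seventh, second inversion

The distinct note names are Bb, Db, Eb, Gb. Stacked in thirds they read Eb–Gb–Bb–Db, which is a minor seventh chord on Eb.
The lowest note is Bb, the fifth of the chord, so this is second inversion (figured bass 4/3).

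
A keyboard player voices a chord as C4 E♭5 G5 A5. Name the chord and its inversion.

Reducing to letter names: C, Eb, G, A. These stack in thirds as A–C–Eb–G — an A half-diminished seventh chord.
With the third (C) in the bass, the chord is in first inversion (figured bass 6/5).

A half-diminished seventh, first inversion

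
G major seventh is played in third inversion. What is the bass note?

F#

In third inversion the seventh is lowest. For G major seventh (G–B–D–F#) that is F#.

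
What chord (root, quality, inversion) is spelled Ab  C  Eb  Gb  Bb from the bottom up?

Ab dominant ninth, root position

The distinct note names are Ab, C, Eb, Gb, Bb. Stacked in thirds they read Ab–C–Eb–Gb–Bb, which is a dominant ninth chord on Ab.
With the root (Ab) in the bass, the chord is in root position.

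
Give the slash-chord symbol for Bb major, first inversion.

Bb/D

First inversion of Bb major has the third (D) in the bass. As a slash chord: Bb/D.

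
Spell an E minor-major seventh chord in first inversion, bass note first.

E minor-major seventh is E–G–B–D#. First inversion puts the third (G) in the bass, with the remaining tones above: G, B, D#, E.

G, B, D#, E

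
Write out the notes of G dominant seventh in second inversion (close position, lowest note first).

G dominant seventh is G–B–D–F. Second inversion puts the fifth (D) in the bass, with the remaining tones above: D, F, G, B.

D, F, G, B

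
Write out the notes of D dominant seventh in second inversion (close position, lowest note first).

A, C, D, F#

D dominant seventh is D–F#–A–C. Second inversion puts the fifth (A) in the bass, with the remaining tones above: A, C, D, F#.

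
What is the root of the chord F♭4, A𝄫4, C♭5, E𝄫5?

Reordering Fb, Abb, Cb, Ebb into stacked thirds gives Fb–Abb–Cb–Ebb; the bottom of that stack, Fb, is the root.

Fb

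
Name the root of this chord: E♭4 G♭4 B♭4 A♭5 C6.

Reordering Eb, Gb, Bb, Ab, C into stacked thirds gives Ab–C–Eb–Gb–Bb; the bottom of that stack, Ab, is the root.

Ab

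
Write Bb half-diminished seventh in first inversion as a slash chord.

Bbø7/Db

First inversion of Bb half-diminished seventh has the third (Db) in the bass. As a slash chord: Bbø7/Db.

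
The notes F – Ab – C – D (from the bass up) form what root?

D

F, Ab, C, D are the tones of a D half-diminished seventh chord (D–F–Ab–C), making D the root.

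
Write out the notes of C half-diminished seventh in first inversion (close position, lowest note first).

Eb, Gb, Bb, C

Spelling C half-diminished seventh: C–Eb–Gb–Bb. In first inversion the third is bass, giving Eb, Gb, Bb, C from the bottom.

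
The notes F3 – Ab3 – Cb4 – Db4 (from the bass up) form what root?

Db

F, Ab, Cb, Db are the tones of a Db dominant seventh chord (Db–F–Ab–Cb), making Db the root.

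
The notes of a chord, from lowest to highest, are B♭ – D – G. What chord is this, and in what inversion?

G minor, first inversion

The distinct note names are Bb, D, G. Stacked in thirds they read G–Bb–D, which is a minor triad on G.
The lowest note is Bb, the third of the chord, so this is first inversion (figured bass 6).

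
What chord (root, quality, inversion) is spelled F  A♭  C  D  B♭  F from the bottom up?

Bb dominant ninth, second inversion

The pitch classes F, Ab, C, D, Bb arrange in thirds as Bb–D–F–Ab–C: a Bb dominant ninth chord.
The lowest note is F, the fifth of the chord, so this is second inversion.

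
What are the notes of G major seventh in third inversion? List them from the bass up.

Spelling G major seventh: G–B–D–F#. In third inversion the seventh is bass, giving F#, G, B, D from the bottom.

F#, G, B, D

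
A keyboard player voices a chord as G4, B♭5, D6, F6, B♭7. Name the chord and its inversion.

The distinct note names are G, Bb, D, F. Stacked in thirds they read G–Bb–D–F, which is a minor seventh chord on G.
With the root (G) in the bass, the chord is in root position (figured bass 7).

G minor seventh, root position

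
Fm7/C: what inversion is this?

second inversion

Fm7/C means F minor seventh with C in the bass. C is the fifth of F minor seventh (F–Ab–C–Eb), so this is second inversion.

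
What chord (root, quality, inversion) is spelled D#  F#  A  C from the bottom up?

Reducing to letter names: D#, F#, A, C. These stack in thirds as D#–F#–A–C — a D# diminished seventh chord.
D# is the root of D# diminished seventh; root in the bass means root position (figured bass 7).

D# diminished seventh, root position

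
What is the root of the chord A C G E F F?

F

Reordering A, C, G, E, F into stacked thirds gives F–A–C–E–G; the bottom of that stack, F, is the root.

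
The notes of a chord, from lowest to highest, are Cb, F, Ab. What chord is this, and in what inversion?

F diminished, second inversion

The distinct note names are Cb, F, Ab. Stacked in thirds they read F–Ab–Cb, which is a diminished triad on F.
With the fifth (Cb) in the bass, the chord is in second inversion (figured bass 6/4).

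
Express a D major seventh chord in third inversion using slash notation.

Third inversion of D major seventh has the seventh (C#) in the bass. As a slash chord: Dmaj7/C#.

Dmaj7/C#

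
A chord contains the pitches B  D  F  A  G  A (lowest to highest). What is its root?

G

The distinct letter names are B, D, F, A, G. Arranged as a stack of thirds they read G–B–D–F–A, so G is the root (a G dominant ninth chord).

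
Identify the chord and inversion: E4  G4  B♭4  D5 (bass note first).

Reducing to letter names: E, G, Bb, D. These stack in thirds as E–G–Bb–D — an E half-diminished seventh chord.
The lowest note is E, the root of the chord, so this is root position (figured bass 7).

E half-diminished seventh, root position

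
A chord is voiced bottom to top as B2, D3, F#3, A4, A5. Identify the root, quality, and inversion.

The pitch classes B, D, F#, A arrange in thirds as B–D–F#–A: a B minor seventh chord.
With the root (B) in the bass, the chord is in root position (figured bass 7).

B minor seventh, root position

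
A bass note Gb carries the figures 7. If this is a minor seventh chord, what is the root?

Gb

The figures 7 mean the root of the chord is in the bass. If Gb is the root of a minor seventh chord, the root is Gb (chord tones Gb–Bbb–Db–Fb).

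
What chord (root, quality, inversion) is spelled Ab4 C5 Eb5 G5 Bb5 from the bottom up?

The pitch classes Ab, C, Eb, G, Bb arrange in thirds as Ab–C–Eb–G–Bb: an Ab major ninth chord.
Ab is the root of Ab major ninth; root in the bass means root position.

Ab major ninth, root position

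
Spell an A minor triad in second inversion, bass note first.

Spelling A minor: A–C–E. In second inversion the fifth is bass, giving E, A, C from the bottom.

E, A, C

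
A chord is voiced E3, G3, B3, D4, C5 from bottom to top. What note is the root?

E, G, B, D, C are the tones of a C major ninth chord (C–E–G–B–D), making C the root.

C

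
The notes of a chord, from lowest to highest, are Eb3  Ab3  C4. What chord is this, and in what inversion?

Reducing to letter names: Eb, Ab, C. These stack in thirds as Ab–C–Eb — an Ab major triad.
With the fifth (Eb) in the bass, the chord is in second inversion (figured bass 6/4).

Ab major, second inversion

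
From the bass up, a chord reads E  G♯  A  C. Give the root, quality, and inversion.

A minor-major seventh, second inversion

Reducing to letter names: E, G#, A, C. These stack in thirds as A–C–E–G# — an A minor-major seventh chord.
E is the fifth of A minor-major seventh; fifth in the bass means second inversion (figured bass 4/3).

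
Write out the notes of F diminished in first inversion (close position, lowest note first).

Ab, Cb, F

F diminished is F–Ab–Cb. First inversion puts the third (Ab) in the bass, with the remaining tones above: Ab, Cb, F.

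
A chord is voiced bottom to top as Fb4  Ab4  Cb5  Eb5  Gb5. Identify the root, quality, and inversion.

Fb major ninth, root position

Reducing to letter names: Fb, Ab, Cb, Eb, Gb. These stack in thirds as Fb–Ab–Cb–Eb–Gb — an Fb major ninth chord.
With the root (Fb) in the bass, the chord is in root position.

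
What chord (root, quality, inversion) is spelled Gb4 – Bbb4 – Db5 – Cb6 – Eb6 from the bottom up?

Reducing to letter names: Gb, Bbb, Db, Cb, Eb. These stack in thirds as Cb–Eb–Gb–Bbb–Db — a Cb dominant ninth chord.
With the fifth (Gb) in the bass, the chord is in second inversion.

Cb dominant ninth, second inversion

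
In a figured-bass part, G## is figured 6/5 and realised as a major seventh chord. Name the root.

E#

The figures 6/5 mean the third of the chord is in the bass. If G## is the third of a major seventh chord, the root is E# (chord tones E#–G##–B#–D##).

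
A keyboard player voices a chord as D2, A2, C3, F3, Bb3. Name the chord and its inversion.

Bb major ninth, first inversion

The pitch classes D, A, C, F, Bb arrange in thirds as Bb–D–F–A–C: a Bb major ninth chord.
D is the third of Bb major ninth; third in the bass means first inversion.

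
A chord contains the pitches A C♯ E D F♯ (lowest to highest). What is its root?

The distinct letter names are A, C#, E, D, F#. Arranged as a stack of thirds they read D–F#–A–C#–E, so D is the root (a D major ninth chord).

D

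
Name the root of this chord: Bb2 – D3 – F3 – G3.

Reordering Bb, D, F, G into stacked thirds gives G–Bb–D–F; the bottom of that stack, G, is the root.

G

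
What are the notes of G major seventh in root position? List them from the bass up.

G major seventh is G–B–D–F#. Root position puts the root (G) in the bass, with the remaining tones above: G, B, D, F#.

G, B, D, F#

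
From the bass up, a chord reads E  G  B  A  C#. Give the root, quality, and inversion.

A dominant ninth, second inversion

The distinct note names are E, G, B, A, C#. Stacked in thirds they read A–C#–E–G–B, which is a dominant ninth chord on A.
E is the fifth of A dominant ninth; fifth in the bass means second inversion.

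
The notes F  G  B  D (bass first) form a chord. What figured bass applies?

4/2

The notes F, G, B, D stack in thirds as G–B–D–F — a G dominant seventh chord. The bass F is the seventh, so this is third inversion: figured 4/2.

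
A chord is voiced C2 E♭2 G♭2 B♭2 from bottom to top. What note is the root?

C

C, Eb, Gb, Bb are the tones of a C half-diminished seventh chord (C–Eb–Gb–Bb), making C the root.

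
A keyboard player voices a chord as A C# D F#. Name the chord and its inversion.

D major seventh, second inversion

Reducing to letter names: A, C#, D, F#. These stack in thirds as D–F#–A–C# — a D major seventh chord.
A is the fifth of D major seventh; fifth in the bass means second inversion (figured bass 4/3).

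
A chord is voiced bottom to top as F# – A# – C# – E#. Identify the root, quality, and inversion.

F# major seventh, root position

Reducing to letter names: F#, A#, C#, E#. These stack in thirds as F#–A#–C#–E# — an F# major seventh chord.
The lowest note is F#, the root of the chord, so this is root position (figured bass 7).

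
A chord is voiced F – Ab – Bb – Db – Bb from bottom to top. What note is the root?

Reordering F, Ab, Bb, Db into stacked thirds gives Bb–Db–F–Ab; the bottom of that stack, Bb, is the root.

Bb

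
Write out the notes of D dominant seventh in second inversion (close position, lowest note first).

A, C, D, F#

The chord tones are D–F#–A–C. With the fifth (A) lowest for second inversion: A, C, D, F#.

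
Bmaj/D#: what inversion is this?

Bmaj/D# means B major with D# in the bass. D# is the third of B major (B–D#–F#), so this is first inversion.

first inversion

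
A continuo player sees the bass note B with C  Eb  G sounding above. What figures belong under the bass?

The notes B, C, Eb, G stack in thirds as C–Eb–G–B — a C minor-major seventh chord. The bass B is the seventh, so this is third inversion: figured 4/2.

4/2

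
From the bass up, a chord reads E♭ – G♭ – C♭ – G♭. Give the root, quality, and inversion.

Cb major, first inversion

The distinct note names are Eb, Gb, Cb. Stacked in thirds they read Cb–Eb–Gb, which is a major triad on Cb.
With the third (Eb) in the bass, the chord is in first inversion (figured bass 6).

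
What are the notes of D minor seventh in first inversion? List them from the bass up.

F, A, C, D

The chord tones are D–F–A–C. With the third (F) lowest for first inversion: F, A, C, D.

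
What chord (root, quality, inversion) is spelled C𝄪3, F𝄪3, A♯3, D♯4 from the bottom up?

The distinct note names are C##, F##, A#, D#. Stacked in thirds they read D#–F##–A#–C##, which is a major seventh chord on D#.
C## is the seventh of D# major seventh; seventh in the bass means third inversion (figured bass 4/2).

D# major seventh, third inversion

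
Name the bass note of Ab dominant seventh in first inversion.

C

In first inversion the third is lowest. For Ab dominant seventh (Ab–C–Eb–Gb) that is C.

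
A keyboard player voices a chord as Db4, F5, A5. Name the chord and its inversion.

The distinct note names are Db, F, A. Stacked in thirds they read Db–F–A, which is an augmented triad on Db.
The lowest note is Db, the root of the chord, so this is root position (figured bass 5/3).

Db augmented, root position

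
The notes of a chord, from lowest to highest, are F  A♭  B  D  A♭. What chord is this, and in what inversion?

B diminished seventh, second inversion

The pitch classes F, Ab, B, D arrange in thirds as B–D–F–Ab: a B diminished seventh chord.
The lowest note is F, the fifth of the chord, so this is second inversion (figured bass 4/3).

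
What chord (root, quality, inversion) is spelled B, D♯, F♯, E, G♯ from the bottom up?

E major ninth, second inversion

The pitch classes B, D#, F#, E, G# arrange in thirds as E–G#–B–D#–F#: an E major ninth chord.
B is the fifth of E major ninth; fifth in the bass means second inversion.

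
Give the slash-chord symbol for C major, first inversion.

First inversion of C major has the third (E) in the bass. As a slash chord: C/E.

C/E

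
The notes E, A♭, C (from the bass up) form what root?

Ab

The distinct letter names are E, Ab, C. Arranged as a stack of thirds they read Ab–C–E, so Ab is the root (an Ab augmented triad).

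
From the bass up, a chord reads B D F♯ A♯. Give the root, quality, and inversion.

B minor-major seventh, root position

The pitch classes B, D, F#, A# arrange in thirds as B–D–F#–A#: a B minor-major seventh chord.
With the root (B) in the bass, the chord is in root position (figured bass 7).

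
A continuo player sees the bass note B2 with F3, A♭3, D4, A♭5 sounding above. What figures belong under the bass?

The notes B, F, Ab, D stack in thirds as B–D–F–Ab — a B diminished seventh chord. The bass B is the root, so this is root position: figured 7.

7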